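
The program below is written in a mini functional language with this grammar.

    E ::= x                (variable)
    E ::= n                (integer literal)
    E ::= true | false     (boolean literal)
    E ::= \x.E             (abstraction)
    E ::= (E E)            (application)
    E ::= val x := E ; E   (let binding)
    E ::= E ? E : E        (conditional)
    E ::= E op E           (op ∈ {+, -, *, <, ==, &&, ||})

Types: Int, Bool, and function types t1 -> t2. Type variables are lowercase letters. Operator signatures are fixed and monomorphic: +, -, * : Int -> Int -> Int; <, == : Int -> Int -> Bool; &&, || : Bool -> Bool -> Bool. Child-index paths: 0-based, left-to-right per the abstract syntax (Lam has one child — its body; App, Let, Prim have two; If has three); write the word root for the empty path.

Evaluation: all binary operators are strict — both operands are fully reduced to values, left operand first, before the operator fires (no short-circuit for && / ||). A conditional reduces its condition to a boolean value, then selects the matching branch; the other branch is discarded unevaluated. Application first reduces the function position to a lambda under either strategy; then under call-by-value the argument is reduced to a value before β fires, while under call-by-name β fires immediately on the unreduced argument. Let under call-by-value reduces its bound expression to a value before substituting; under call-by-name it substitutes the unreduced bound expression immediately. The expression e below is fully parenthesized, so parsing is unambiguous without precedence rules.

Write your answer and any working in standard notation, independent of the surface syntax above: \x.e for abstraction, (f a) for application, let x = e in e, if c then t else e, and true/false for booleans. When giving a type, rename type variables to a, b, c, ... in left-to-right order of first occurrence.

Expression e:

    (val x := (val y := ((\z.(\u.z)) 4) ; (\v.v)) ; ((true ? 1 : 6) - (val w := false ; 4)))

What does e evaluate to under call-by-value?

Answer: -3

Working:
step 0: (let x = (let y = ((\z.(\u.z)) 4) in (\v.v)) in ((if true then 1 else 6) - (let w = false in 4)))
step 1: [beta@0.0] (let x = (let y = (\u.4) in (\v.v)) in ((if true then 1 else 6) - (let w = false in 4)))
step 2: [let@0] (let x = (\v.v) in ((if true then 1 else 6) - (let w = false in 4)))
step 3: [let@root] ((if true then 1 else 6) - (let w = false in 4))
step 4: [if@0] (1 - (let w = false in 4))
step 5: [let@1] (1 - 4)
step 6: [delta@root] -3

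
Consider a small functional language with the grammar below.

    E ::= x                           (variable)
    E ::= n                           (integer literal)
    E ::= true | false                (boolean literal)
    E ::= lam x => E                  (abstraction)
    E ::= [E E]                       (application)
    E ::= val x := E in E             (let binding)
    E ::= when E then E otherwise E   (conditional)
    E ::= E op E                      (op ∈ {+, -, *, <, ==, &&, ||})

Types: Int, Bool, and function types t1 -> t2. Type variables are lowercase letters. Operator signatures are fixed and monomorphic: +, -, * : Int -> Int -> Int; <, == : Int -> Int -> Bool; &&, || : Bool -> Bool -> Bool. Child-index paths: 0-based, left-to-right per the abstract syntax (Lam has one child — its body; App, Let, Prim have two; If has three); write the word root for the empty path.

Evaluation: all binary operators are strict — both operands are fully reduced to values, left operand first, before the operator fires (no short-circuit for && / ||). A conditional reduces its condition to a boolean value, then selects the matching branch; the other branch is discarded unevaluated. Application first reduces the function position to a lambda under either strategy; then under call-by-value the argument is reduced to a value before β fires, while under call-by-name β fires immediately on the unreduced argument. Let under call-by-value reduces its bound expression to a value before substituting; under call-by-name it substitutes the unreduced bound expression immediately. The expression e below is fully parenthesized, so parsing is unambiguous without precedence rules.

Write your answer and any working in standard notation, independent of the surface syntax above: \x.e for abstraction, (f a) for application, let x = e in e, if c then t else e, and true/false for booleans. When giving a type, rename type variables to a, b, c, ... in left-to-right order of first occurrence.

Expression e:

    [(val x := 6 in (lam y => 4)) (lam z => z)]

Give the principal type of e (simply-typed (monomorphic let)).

Answer: Int

Derivation:
let x : Int
\y._ : a -> Int
z : b
\z._ : b -> b
  unify a -> Int ~ (b -> b) -> c
  unify a ~ b -> b
  unify Int ~ c
_ _ : Int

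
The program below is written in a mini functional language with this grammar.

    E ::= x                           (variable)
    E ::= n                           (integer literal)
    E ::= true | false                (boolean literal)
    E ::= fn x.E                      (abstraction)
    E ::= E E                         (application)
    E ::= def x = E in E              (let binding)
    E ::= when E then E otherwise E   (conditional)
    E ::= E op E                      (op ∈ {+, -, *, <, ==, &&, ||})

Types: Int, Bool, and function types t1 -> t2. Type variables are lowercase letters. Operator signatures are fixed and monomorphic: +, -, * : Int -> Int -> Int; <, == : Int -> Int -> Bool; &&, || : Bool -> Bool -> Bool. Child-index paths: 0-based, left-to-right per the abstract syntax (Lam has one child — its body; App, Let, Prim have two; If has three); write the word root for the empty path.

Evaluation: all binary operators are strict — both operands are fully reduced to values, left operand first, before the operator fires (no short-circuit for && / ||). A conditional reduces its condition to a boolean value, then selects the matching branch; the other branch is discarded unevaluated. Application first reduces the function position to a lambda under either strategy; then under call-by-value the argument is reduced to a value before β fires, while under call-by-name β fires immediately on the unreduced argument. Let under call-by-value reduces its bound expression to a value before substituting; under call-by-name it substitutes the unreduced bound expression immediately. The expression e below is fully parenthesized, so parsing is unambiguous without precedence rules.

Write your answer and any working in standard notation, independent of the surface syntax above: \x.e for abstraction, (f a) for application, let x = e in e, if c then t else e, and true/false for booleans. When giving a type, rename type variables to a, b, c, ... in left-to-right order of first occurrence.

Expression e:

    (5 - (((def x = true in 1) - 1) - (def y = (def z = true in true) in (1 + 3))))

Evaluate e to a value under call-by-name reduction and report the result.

Working:
step 0: (5 - (((let x = true in 1) - 1) - (let y = (let z = true in true) in (1 + 3))))
step 1: [let@1.0.0] (5 - ((1 - 1) - (let y = (let z = true in true) in (1 + 3))))
step 2: [delta@1.0] (5 - (0 - (let y = (let z = true in true) in (1 + 3))))
step 3: [let@1.1] (5 - (0 - (1 + 3)))
step 4: [delta@1.1] (5 - (0 - 4))
step 5: [delta@1] (5 - -4)
step 6: [delta@root] 9

Answer: 9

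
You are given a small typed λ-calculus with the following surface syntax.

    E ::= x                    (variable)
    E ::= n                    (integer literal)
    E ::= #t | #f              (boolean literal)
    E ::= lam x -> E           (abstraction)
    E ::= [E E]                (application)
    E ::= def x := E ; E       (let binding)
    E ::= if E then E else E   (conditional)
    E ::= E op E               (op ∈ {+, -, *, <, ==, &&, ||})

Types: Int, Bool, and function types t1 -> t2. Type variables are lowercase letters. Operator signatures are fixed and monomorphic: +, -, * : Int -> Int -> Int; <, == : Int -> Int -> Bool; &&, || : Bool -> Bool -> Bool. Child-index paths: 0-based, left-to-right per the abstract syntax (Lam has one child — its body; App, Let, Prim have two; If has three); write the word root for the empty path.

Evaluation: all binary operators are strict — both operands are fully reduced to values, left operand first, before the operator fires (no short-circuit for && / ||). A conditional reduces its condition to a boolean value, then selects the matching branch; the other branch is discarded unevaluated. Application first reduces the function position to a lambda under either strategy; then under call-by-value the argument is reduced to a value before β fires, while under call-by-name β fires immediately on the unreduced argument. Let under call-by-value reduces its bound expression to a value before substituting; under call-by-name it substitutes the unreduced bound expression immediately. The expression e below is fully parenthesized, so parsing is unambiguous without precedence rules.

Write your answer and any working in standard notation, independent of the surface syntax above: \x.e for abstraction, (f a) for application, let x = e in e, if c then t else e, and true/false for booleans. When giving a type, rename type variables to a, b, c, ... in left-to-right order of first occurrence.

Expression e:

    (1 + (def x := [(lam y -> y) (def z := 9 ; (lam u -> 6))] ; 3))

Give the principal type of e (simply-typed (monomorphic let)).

Trace:
  unify Int ~ Int
y : a
\y._ : a -> a
let z : Int
\u._ : b -> Int
  unify a -> a ~ (b -> Int) -> c
  unify a ~ b -> Int
  unify b -> Int ~ c
_ _ : b -> Int
let x : b -> Int
  unify Int ~ Int

Answer: Int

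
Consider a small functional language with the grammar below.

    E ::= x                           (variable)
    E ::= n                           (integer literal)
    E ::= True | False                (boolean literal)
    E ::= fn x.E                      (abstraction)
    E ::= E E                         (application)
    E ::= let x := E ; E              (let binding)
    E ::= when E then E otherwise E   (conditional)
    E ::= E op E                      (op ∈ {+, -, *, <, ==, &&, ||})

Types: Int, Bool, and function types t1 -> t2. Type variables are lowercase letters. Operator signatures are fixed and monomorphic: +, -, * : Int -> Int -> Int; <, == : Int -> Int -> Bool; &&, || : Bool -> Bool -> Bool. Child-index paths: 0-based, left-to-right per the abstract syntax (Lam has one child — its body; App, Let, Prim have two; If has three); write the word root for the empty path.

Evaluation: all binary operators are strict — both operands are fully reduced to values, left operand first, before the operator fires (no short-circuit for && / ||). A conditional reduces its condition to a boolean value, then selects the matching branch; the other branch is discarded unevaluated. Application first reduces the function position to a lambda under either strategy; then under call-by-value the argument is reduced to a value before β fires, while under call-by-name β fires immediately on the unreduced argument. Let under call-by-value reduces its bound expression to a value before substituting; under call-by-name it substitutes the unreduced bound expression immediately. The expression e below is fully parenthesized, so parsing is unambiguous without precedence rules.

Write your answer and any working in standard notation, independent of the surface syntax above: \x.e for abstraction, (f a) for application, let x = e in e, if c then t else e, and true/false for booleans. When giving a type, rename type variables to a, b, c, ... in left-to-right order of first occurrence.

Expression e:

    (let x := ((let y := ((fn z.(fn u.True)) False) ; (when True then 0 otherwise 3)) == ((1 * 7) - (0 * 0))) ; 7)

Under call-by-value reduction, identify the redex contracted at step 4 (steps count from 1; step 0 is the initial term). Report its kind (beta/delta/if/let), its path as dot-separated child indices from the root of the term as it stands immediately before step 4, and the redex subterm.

Trace:
step 0: (let x = ((let y = ((\z.(\u.true)) false) in (if true then 0 else 3)) == ((1 * 7) - (0 * 0))) in 7)
step 1: [beta@0.0.0] (let x = ((let y = (\u.true) in (if true then 0 else 3)) == ((1 * 7) - (0 * 0))) in 7)
step 2: [let@0.0] (let x = ((if true then 0 else 3) == ((1 * 7) - (0 * 0))) in 7)
step 3: [if@0.0] (let x = (0 == ((1 * 7) - (0 * 0))) in 7)
step 4: [delta@0.1.0] (let x = (0 == (7 - (0 * 0))) in 7)

Answer: delta at 0.1.0 : (1 * 7)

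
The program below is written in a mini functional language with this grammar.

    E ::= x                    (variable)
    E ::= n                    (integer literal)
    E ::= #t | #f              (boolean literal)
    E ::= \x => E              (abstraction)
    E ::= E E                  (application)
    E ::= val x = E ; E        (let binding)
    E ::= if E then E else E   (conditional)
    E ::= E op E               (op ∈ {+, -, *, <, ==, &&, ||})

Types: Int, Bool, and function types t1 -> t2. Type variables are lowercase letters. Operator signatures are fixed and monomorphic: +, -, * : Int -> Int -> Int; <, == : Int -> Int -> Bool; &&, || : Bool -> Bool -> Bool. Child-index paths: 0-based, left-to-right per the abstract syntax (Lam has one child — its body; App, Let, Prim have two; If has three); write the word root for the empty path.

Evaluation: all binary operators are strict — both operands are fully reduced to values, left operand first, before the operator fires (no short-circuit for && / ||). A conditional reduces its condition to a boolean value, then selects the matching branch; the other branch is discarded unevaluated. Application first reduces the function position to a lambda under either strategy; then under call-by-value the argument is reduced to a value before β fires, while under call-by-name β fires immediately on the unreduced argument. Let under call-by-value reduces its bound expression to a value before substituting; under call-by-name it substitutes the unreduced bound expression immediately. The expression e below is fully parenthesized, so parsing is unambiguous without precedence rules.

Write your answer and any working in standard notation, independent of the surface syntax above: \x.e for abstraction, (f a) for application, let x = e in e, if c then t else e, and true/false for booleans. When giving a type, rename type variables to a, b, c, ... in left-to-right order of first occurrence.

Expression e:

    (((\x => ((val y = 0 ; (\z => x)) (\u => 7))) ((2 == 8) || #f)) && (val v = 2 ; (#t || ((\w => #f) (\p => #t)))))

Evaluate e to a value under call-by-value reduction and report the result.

Working:
step 0: (((\x.((let y = 0 in (\z.x)) (\u.7))) ((2 == 8) || false)) && (let v = 2 in (true || ((\w.false) (\p.true)))))
step 1: [delta@0.1.0] (((\x.((let y = 0 in (\z.x)) (\u.7))) (false || false)) && (let v = 2 in (true || ((\w.false) (\p.true)))))
step 2: [delta@0.1] (((\x.((let y = 0 in (\z.x)) (\u.7))) false) && (let v = 2 in (true || ((\w.false) (\p.true)))))
step 3: [beta@0] (((let y = 0 in (\z.false)) (\u.7)) && (let v = 2 in (true || ((\w.false) (\p.true)))))
step 4: [let@0.0] (((\z.false) (\u.7)) && (let v = 2 in (true || ((\w.false) (\p.true)))))
step 5: [beta@0] (false && (let v = 2 in (true || ((\w.false) (\p.true)))))
step 6: [let@1] (false && (true || ((\w.false) (\p.true))))
step 7: [beta@1.1] (false && (true || false))
step 8: [delta@1] (false && true)
step 9: [delta@root] false

Answer: false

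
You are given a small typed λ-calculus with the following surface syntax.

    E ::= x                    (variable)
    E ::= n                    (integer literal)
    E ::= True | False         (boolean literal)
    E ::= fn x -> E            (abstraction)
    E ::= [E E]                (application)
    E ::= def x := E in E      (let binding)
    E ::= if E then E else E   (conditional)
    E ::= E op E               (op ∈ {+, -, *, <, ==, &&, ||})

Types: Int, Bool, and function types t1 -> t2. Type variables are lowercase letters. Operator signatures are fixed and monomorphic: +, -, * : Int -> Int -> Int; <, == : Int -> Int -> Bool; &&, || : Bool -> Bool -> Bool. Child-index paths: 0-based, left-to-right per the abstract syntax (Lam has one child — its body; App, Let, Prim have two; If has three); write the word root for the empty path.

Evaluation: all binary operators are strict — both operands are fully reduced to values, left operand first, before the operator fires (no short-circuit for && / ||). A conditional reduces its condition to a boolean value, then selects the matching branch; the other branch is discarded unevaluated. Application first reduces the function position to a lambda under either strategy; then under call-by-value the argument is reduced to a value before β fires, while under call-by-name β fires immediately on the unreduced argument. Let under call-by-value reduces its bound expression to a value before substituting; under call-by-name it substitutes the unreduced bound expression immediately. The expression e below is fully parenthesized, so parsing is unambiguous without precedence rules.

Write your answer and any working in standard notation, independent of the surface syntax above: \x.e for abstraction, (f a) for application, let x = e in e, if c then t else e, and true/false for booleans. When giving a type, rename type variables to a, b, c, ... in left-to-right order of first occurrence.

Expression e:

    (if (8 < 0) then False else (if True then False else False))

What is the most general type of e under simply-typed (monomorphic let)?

Answer: Bool

Working:
  unify Int ~ Int
  unify Int ~ Int
  unify Bool ~ Bool
  unify Bool ~ Bool
  unify Bool ~ Bool
  unify Bool ~ Bool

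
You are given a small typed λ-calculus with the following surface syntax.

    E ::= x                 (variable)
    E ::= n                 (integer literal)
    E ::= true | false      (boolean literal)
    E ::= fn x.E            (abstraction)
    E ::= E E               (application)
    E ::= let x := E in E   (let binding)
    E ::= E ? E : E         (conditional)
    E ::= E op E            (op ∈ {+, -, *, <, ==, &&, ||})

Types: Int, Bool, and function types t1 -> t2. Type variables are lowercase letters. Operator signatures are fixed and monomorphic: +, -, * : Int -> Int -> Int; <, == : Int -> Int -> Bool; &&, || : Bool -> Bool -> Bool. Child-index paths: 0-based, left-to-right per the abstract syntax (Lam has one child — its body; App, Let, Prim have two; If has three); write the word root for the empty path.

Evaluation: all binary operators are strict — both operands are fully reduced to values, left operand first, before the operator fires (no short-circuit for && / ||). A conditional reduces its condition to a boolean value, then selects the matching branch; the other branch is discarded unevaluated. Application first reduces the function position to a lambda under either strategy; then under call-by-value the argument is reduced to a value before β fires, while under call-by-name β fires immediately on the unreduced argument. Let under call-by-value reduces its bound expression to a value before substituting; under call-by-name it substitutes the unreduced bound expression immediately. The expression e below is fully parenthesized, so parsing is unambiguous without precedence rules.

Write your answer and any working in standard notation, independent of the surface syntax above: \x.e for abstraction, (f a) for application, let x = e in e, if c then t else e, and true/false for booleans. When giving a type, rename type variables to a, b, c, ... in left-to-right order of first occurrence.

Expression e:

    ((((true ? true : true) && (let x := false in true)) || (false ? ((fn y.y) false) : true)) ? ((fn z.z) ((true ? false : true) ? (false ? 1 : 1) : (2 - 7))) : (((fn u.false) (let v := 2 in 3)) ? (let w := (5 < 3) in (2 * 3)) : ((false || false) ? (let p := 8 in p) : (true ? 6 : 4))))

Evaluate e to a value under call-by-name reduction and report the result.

Answer: -5

Working:
step 0: (if (((if true then true else true) && (let x = false in true)) || (if false then ((\y.y) false) else true)) then ((\z.z) (if (if true then false else true) then (if false then 1 else 1) else (2 - 7))) else (if ((\u.false) (let v = 2 in 3)) then (let w = (5 < 3) in (2 * 3)) else (if (false || false) then (let p = 8 in p) else (if true then 6 else 4))))
step 1: [if@0.0.0] (if ((true && (let x = false in true)) || (if false then ((\y.y) false) else true)) then ((\z.z) (if (if true then false else true) then (if false then 1 else 1) else (2 - 7))) else (if ((\u.false) (let v = 2 in 3)) then (let w = (5 < 3) in (2 * 3)) else (if (false || false) then (let p = 8 in p) else (if true then 6 else 4))))
step 2: [let@0.0.1] (if ((true && true) || (if false then ((\y.y) false) else true)) then ((\z.z) (if (if true then false else true) then (if false then 1 else 1) else (2 - 7))) else (if ((\u.false) (let v = 2 in 3)) then (let w = (5 < 3) in (2 * 3)) else (if (false || false) then (let p = 8 in p) else (if true then 6 else 4))))
step 3: [delta@0.0] (if (true || (if false then ((\y.y) false) else true)) then ((\z.z) (if (if true then false else true) then (if false then 1 else 1) else (2 - 7))) else (if ((\u.false) (let v = 2 in 3)) then (let w = (5 < 3) in (2 * 3)) else (if (false || false) then (let p = 8 in p) else (if true then 6 else 4))))
step 4: [if@0.1] (if (true || true) then ((\z.z) (if (if true then false else true) then (if false then 1 else 1) else (2 - 7))) else (if ((\u.false) (let v = 2 in 3)) then (let w = (5 < 3) in (2 * 3)) else (if (false || false) then (let p = 8 in p) else (if true then 6 else 4))))
step 5: [delta@0] (if true then ((\z.z) (if (if true then false else true) then (if false then 1 else 1) else (2 - 7))) else (if ((\u.false) (let v = 2 in 3)) then (let w = (5 < 3) in (2 * 3)) else (if (false || false) then (let p = 8 in p) else (if true then 6 else 4))))
step 6: [if@root] ((\z.z) (if (if true then false else true) then (if false then 1 else 1) else (2 - 7)))
step 7: [beta@root] (if (if true then false else true) then (if false then 1 else 1) else (2 - 7))
step 8: [if@0] (if false then (if false then 1 else 1) else (2 - 7))
step 9: [if@root] (2 - 7)
step 10: [delta@root] -5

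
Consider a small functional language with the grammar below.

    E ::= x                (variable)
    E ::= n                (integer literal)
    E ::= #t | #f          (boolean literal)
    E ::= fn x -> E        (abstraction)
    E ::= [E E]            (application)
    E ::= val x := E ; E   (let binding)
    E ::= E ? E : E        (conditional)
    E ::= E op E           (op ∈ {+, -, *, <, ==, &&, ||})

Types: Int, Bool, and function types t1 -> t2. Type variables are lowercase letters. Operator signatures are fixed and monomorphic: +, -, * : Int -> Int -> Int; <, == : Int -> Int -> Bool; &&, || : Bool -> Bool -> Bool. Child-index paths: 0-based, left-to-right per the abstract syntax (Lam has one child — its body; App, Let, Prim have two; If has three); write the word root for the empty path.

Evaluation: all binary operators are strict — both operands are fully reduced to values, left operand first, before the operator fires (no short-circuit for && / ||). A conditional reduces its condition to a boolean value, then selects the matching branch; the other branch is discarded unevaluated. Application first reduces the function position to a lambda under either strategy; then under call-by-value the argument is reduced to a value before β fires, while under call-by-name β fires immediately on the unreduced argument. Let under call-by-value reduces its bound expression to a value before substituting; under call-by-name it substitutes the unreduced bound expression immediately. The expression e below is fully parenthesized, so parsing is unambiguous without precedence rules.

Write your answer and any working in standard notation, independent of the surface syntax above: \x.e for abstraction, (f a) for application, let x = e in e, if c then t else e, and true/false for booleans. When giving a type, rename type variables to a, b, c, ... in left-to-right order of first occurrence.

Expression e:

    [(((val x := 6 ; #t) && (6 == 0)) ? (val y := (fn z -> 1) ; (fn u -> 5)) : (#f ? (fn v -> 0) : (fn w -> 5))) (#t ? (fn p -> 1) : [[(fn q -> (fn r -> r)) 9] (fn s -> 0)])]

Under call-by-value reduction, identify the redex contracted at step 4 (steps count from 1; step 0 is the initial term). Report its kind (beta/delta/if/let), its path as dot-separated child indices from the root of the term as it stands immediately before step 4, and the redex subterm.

Derivation:
step 0: ((if ((let x = 6 in true) && (6 == 0)) then (let y = (\z.1) in (\u.5)) else (if false then (\v.0) else (\w.5))) (if true then (\p.1) else (((\q.(\r.r)) 9) (\s.0))))
step 1: [let@0.0.0] ((if (true && (6 == 0)) then (let y = (\z.1) in (\u.5)) else (if false then (\v.0) else (\w.5))) (if true then (\p.1) else (((\q.(\r.r)) 9) (\s.0))))
step 2: [delta@0.0.1] ((if (true && false) then (let y = (\z.1) in (\u.5)) else (if false then (\v.0) else (\w.5))) (if true then (\p.1) else (((\q.(\r.r)) 9) (\s.0))))
step 3: [delta@0.0] ((if false then (let y = (\z.1) in (\u.5)) else (if false then (\v.0) else (\w.5))) (if true then (\p.1) else (((\q.(\r.r)) 9) (\s.0))))
step 4: [if@0] ((if false then (\v.0) else (\w.5)) (if true then (\p.1) else (((\q.(\r.r)) 9) (\s.0))))

Answer: if at 0 : (if false then (let y = (\z.1) in (\u.5)) else (if false then (\v.0) else (\w.5)))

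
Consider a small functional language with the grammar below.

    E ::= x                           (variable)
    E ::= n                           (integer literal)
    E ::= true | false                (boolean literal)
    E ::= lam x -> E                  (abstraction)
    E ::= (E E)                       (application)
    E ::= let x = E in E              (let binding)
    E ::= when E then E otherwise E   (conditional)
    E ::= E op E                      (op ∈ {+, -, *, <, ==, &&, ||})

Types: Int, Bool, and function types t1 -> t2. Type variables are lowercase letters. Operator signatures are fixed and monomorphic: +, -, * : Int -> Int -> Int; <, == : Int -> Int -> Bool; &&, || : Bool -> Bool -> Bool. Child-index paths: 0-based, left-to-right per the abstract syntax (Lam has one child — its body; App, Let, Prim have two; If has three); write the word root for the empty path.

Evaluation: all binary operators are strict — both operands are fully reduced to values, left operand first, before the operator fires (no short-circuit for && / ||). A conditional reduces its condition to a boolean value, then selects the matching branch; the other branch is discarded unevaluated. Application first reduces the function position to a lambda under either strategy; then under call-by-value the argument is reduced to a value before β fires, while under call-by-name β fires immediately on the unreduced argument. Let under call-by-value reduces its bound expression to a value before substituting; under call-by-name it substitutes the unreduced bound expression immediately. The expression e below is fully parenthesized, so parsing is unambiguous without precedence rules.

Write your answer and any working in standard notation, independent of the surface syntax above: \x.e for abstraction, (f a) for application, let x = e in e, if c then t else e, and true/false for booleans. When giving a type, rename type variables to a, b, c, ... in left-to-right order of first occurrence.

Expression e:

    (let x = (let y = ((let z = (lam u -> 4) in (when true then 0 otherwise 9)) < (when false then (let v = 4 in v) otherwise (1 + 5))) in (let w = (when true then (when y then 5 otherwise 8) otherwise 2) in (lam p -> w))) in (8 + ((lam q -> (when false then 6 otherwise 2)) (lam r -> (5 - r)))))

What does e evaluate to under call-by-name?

Answer: 10

Working:
step 0: (let x = (let y = ((let z = (\u.4) in (if true then 0 else 9)) < (if false then (let v = 4 in v) else (1 + 5))) in (let w = (if true then (if y then 5 else 8) else 2) in (\p.w))) in (8 + ((\q.(if false then 6 else 2)) (\r.(5 - r)))))
step 1: [let@root] (8 + ((\q.(if false then 6 else 2)) (\r.(5 - r))))
step 2: [beta@1] (8 + (if false then 6 else 2))
step 3: [if@1] (8 + 2)
step 4: [delta@root] 10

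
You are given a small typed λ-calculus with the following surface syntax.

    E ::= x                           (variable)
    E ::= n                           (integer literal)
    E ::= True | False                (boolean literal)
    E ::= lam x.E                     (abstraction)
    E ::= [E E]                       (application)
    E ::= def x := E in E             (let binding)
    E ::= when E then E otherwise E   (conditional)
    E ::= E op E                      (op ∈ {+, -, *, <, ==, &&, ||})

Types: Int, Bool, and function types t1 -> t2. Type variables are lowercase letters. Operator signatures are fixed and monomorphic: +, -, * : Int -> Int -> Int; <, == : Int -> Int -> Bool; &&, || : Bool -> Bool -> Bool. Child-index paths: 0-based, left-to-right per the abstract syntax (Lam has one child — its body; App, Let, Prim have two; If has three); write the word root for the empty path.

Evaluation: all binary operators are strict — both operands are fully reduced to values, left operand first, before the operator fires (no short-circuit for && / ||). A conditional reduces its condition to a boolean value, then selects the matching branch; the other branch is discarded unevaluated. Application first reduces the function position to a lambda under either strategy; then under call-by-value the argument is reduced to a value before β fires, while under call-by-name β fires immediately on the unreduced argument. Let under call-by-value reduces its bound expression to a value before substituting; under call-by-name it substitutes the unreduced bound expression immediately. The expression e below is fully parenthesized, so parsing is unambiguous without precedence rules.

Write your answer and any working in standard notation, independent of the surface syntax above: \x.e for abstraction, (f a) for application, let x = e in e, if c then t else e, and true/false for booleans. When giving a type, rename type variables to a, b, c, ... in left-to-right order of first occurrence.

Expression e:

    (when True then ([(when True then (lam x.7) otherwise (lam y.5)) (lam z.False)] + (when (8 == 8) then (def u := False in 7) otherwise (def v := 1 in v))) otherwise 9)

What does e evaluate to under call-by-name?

Answer: 14

Derivation:
step 0: (if true then (((if true then (\x.7) else (\y.5)) (\z.false)) + (if (8 == 8) then (let u = false in 7) else (let v = 1 in v))) else 9)
step 1: [if@root] (((if true then (\x.7) else (\y.5)) (\z.false)) + (if (8 == 8) then (let u = false in 7) else (let v = 1 in v)))
step 2: [if@0.0] (((\x.7) (\z.false)) + (if (8 == 8) then (let u = false in 7) else (let v = 1 in v)))
step 3: [beta@0] (7 + (if (8 == 8) then (let u = false in 7) else (let v = 1 in v)))
step 4: [delta@1.0] (7 + (if true then (let u = false in 7) else (let v = 1 in v)))
step 5: [if@1] (7 + (let u = false in 7))
step 6: [let@1] (7 + 7)
step 7: [delta@root] 14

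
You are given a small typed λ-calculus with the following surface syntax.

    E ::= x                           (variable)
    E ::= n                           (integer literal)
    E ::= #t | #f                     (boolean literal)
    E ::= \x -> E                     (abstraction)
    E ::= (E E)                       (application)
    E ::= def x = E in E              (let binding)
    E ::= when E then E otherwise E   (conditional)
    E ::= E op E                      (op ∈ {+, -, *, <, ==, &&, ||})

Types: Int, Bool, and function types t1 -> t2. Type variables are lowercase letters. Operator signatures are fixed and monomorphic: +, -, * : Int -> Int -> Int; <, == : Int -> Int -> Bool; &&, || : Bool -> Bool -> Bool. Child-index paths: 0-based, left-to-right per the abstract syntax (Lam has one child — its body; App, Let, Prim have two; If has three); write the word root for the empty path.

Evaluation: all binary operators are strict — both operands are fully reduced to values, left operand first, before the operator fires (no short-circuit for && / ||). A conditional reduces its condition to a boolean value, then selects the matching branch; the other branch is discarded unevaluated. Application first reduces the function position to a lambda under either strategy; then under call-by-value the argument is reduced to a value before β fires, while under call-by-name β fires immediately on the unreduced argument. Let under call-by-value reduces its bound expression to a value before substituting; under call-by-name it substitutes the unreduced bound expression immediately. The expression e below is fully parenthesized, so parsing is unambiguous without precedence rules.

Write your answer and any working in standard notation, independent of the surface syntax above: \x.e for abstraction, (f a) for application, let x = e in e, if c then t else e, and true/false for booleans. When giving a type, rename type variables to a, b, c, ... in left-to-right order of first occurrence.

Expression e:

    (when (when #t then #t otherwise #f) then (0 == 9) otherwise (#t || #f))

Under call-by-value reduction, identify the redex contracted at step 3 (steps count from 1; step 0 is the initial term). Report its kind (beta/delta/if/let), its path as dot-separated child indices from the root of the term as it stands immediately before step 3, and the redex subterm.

Answer: delta at root : (0 == 9)

Working:
step 0: (if (if true then true else false) then (0 == 9) else (true || false))
step 1: [if@0] (if true then (0 == 9) else (true || false))
step 2: [if@root] (0 == 9)
step 3: [delta@root] false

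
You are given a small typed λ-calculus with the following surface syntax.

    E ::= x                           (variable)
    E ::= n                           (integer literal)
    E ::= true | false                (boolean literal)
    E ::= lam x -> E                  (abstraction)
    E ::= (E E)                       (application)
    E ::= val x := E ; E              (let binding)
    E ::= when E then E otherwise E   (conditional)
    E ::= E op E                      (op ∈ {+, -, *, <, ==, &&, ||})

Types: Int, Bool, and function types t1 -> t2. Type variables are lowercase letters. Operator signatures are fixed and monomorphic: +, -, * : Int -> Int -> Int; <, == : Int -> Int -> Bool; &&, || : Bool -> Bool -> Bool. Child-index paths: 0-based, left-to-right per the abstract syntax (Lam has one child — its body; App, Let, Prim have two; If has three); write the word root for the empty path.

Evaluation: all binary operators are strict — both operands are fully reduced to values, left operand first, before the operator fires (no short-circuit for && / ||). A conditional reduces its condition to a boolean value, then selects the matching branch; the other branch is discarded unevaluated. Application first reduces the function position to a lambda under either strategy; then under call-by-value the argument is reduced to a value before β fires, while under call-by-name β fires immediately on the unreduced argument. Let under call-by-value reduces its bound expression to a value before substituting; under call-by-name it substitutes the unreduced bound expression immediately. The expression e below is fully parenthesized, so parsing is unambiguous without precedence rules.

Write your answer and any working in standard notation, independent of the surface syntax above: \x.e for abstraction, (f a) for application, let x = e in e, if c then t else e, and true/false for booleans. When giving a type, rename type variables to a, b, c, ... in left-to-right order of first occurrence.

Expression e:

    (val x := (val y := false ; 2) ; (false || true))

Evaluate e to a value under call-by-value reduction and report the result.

Trace:
step 0: (let x = (let y = false in 2) in (false || true))
step 1: [let@0] (let x = 2 in (false || true))
step 2: [let@root] (false || true)
step 3: [delta@root] true

Answer: true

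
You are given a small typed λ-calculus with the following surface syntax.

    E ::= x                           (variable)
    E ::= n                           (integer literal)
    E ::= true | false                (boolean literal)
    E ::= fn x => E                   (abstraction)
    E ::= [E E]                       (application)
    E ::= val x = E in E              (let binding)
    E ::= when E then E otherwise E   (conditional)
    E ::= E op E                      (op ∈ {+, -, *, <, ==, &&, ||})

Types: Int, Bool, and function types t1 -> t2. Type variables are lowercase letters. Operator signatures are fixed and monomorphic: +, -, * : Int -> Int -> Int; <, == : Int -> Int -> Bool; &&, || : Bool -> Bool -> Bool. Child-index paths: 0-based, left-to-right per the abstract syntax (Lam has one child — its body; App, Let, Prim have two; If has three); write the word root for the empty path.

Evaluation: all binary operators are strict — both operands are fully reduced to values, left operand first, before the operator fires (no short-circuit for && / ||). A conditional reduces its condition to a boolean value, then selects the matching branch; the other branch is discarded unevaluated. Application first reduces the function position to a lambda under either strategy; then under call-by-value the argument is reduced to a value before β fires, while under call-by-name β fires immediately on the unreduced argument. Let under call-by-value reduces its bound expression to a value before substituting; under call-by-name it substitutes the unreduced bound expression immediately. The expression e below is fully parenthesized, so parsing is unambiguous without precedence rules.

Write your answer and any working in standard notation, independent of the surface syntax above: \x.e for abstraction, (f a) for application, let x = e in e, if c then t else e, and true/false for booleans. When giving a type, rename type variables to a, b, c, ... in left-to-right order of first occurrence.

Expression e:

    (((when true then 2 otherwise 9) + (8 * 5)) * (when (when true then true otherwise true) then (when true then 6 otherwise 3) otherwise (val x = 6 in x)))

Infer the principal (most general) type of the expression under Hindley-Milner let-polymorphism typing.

Answer: Int

Derivation:
  unify Bool ~ Bool
  unify Int ~ Int
  unify Int ~ Int
  unify Int ~ Int
  unify Int ~ Int
  unify Int ~ Int
  unify Int ~ Int
  unify Bool ~ Bool
  unify Bool ~ Bool
  unify Bool ~ Bool
  unify Bool ~ Bool
  unify Int ~ Int
let x : Int
x : Int
  unify Int ~ Int
  unify Int ~ Int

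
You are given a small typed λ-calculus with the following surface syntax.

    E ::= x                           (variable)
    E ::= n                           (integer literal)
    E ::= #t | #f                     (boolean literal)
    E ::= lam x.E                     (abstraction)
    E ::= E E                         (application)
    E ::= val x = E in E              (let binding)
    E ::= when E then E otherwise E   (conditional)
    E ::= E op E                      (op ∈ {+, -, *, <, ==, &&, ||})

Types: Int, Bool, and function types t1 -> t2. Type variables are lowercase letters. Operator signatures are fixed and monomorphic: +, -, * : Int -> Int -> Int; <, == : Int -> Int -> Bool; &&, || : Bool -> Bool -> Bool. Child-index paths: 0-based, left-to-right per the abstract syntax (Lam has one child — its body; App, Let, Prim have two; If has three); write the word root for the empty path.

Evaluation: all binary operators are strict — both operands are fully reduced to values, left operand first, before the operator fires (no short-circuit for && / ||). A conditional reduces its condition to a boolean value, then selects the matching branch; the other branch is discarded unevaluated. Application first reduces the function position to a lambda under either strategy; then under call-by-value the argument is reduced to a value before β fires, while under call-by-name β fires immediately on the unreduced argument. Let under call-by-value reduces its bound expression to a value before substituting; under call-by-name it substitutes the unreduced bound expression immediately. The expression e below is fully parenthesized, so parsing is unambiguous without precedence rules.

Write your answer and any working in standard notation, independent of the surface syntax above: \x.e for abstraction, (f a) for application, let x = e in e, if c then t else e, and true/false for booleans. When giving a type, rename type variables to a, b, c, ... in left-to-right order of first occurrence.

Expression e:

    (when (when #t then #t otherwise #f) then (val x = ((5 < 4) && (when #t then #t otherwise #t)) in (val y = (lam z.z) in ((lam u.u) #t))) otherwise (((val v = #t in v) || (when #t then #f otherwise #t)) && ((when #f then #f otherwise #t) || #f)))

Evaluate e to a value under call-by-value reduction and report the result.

Answer: true

Trace:
step 0: (if (if true then true else false) then (let x = ((5 < 4) && (if true then true else true)) in (let y = (\z.z) in ((\u.u) true))) else (((let v = true in v) || (if true then false else true)) && ((if false then false else true) || false)))
step 1: [if@0] (if true then (let x = ((5 < 4) && (if true then true else true)) in (let y = (\z.z) in ((\u.u) true))) else (((let v = true in v) || (if true then false else true)) && ((if false then false else true) || false)))
step 2: [if@root] (let x = ((5 < 4) && (if true then true else true)) in (let y = (\z.z) in ((\u.u) true)))
step 3: [delta@0.0] (let x = (false && (if true then true else true)) in (let y = (\z.z) in ((\u.u) true)))
step 4: [if@0.1] (let x = (false && true) in (let y = (\z.z) in ((\u.u) true)))
step 5: [delta@0] (let x = false in (let y = (\z.z) in ((\u.u) true)))
step 6: [let@root] (let y = (\z.z) in ((\u.u) true))
step 7: [let@root] ((\u.u) true)
step 8: [beta@root] true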